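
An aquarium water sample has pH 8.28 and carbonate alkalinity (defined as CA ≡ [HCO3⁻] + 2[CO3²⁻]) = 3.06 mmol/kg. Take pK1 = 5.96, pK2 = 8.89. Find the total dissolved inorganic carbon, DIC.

CA = [HCO3⁻] + 2[CO3²⁻] = (α₁ + 2α₂)·DIC
At pH 8.28: [H⁺]/K1 = 10^-2.32 = 0.0047863, K2/[H⁺] = 10^-0.61 = 0.24547
α₁ = 1/(1 + 0.0047863 + 0.24547) = 1/1.2503 = 0.7998; α₂ = α₁·K2/[H⁺] = 0.1963
α₁ + 2α₂ = 1.1925
DIC = CA / (α₁ + 2α₂) = 3.06 / 1.1925 = 2.57 mmol/kg

DIC = 2.57 mmol/kg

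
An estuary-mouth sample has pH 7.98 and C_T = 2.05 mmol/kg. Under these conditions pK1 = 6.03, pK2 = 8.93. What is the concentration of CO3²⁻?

[CO3²⁻] = 0.205 mmol/kg

α₂ = 1 / (1 + [H⁺]/K2 + [H⁺]²/(K1K2)) = 1 / (1 + 10^+0.95 + 10^-1.00)
   = 1 / (1 + 8.9125 + 0.10000) = 1/10.013 = 0.09988
[CO3²⁻] = α₂ × DIC = 0.09988 × 2.05 = 0.205 mmol/kg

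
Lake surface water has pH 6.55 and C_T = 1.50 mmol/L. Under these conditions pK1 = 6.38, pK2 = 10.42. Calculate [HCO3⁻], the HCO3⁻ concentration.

α₁ = 1 / (1 + [H⁺]/K1 + K2/[H⁺]) = 1 / (1 + 10^-0.17 + 10^-3.87)
   = 1 / (1 + 0.67608 + 0.00013490) = 1/1.6762 = 0.5966
[HCO3⁻] = α₁ × DIC = 0.5966 × 1.50 = 0.895 mmol/L

[HCO3⁻] = 0.895 mmol/L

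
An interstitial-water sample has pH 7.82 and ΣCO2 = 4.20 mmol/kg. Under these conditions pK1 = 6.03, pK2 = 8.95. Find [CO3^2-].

[CO3²⁻] = 0.286 mmol/kg

α₂ = 1 / (1 + [H⁺]/K2 + [H⁺]²/(K1K2)) = 1 / (1 + 10^+1.13 + 10^-0.66)
   = 1 / (1 + 13.490 + 0.21878) = 1/14.708 = 0.06799
[CO3²⁻] = α₂ × DIC = 0.06799 × 4.20 = 0.286 mmol/kg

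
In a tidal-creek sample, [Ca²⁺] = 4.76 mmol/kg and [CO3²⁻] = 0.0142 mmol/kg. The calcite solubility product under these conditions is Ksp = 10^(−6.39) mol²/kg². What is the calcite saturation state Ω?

Ksp = 10^(−6.39) = 4.074×10^-7
Ω = [Ca²⁺][CO3²⁻]/Ksp = (4.76×10^-3)(0.0142×10^-3) / 4.074×10^-7 = 0.166

Ω = 0.166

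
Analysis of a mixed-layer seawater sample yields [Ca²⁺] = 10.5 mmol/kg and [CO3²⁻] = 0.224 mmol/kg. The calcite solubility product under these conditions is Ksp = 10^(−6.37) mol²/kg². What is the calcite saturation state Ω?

Ksp = 10^(−6.37) = 4.266×10^-7
Ω = [Ca²⁺][CO3²⁻]/Ksp = (10.5×10^-3)(0.224×10^-3) / 4.266×10^-7 = 5.51

Ω = 5.51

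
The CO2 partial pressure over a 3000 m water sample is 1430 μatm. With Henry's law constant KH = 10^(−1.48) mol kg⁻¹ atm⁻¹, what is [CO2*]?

KH = 10^(−1.48) = 3.311×10^-2 mol kg⁻¹ atm⁻¹
[CO2*] = KH · pCO2 = 3.311×10^-2 × 1430×10^-6 atm = 4.74×10^-5 mol/kg

[CO2*] = 47.4 μmol/kg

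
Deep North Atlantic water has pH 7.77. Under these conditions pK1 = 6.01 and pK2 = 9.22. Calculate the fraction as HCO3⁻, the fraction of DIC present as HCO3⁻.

α₁ = 0.950

α₁ = 1 / (1 + [H⁺]/K1 + K2/[H⁺]) = 1 / (1 + 10^-1.76 + 10^-1.45)
   = 1 / (1 + 0.017378 + 0.035481) = 1/1.0529 = 0.9498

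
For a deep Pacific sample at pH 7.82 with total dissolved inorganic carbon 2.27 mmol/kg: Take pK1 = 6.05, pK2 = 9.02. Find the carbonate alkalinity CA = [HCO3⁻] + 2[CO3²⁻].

CA = 2.37 mmol/kg

CA = [HCO3⁻] + 2[CO3²⁻] = (α₁ + 2α₂)·DIC
At pH 7.82: [H⁺]/K1 = 10^-1.77 = 0.016982, K2/[H⁺] = 10^-1.20 = 0.063096
α₁ = 1/(1 + 0.016982 + 0.063096) = 1/1.0801 = 0.9259; α₂ = α₁·K2/[H⁺] = 0.05842
α₁ + 2α₂ = 1.0427
CA = 1.0427 × 2.27 = 2.37 mmol/kg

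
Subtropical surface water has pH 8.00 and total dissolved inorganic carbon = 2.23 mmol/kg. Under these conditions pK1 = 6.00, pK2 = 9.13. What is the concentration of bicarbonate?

[HCO3⁻] = 2.06 mmol/kg

α₁ = 1 / (1 + [H⁺]/K1 + K2/[H⁺]) = 1 / (1 + 10^-2.00 + 10^-1.13)
   = 1 / (1 + 0.010000 + 0.074131) = 1/1.0841 = 0.9224
[HCO3⁻] = α₁ × DIC = 0.9224 × 2.23 = 2.06 mmol/kg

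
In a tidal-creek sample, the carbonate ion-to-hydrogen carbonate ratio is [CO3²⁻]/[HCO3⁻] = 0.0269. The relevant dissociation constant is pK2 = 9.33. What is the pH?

pH = 7.76

From K2 = [H⁺][CO3²⁻]/[HCO3⁻]:  pH = pK2 + log₁₀([CO3²⁻]/[HCO3⁻])
log₁₀(0.0269) = -1.570
pH = 9.33 + (-1.570) = 7.76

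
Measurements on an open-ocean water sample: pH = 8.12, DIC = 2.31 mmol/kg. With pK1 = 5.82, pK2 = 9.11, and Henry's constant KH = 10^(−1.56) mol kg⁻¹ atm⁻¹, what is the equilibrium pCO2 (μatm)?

pCO2 = 380 μatm

α₀ = 1 / (1 + K1/[H⁺] + K1K2/[H⁺]²) = 1 / (1 + 10^+2.30 + 10^+1.31)
   = 1 / (1 + 199.53 + 20.417) = 1/220.94 = 0.004526
[CO2*] = α₀ × DIC = 0.004526 × 2.31 = 0.01046 mmol/kg = 10.46 μmol/kg
pCO2 = [CO2*]/KH = 1.046×10^-5 / 2.754×10^-2 = 380 μatm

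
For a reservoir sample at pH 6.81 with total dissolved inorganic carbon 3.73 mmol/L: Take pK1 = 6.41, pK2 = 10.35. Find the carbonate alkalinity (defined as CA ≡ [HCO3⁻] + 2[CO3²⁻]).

CA = [HCO3⁻] + 2[CO3²⁻] = (α₁ + 2α₂)·DIC
At pH 6.81: [H⁺]/K1 = 10^-0.40 = 0.39811, K2/[H⁺] = 10^-3.54 = 0.00028840
α₁ = 1/(1 + 0.39811 + 0.00028840) = 1/1.3984 = 0.7151; α₂ = α₁·K2/[H⁺] = 0.0002062
α₁ + 2α₂ = 0.7155
CA = 0.7155 × 3.73 = 2.67 mmol/L

CA = 2.67 mmol/L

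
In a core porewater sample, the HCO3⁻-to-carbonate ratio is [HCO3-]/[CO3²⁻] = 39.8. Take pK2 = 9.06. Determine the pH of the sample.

pH = 7.46

From K2 = [H⁺][CO3²⁻]/[HCO3-]:  pH = pK2 − log₁₀([HCO3-]/[CO3²⁻])
log₁₀(39.8) = +1.600
pH = 9.06 − (+1.600) = 7.46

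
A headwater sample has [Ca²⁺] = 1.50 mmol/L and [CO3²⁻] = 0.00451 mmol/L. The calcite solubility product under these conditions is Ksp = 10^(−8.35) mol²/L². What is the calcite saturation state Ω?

Ω = 1.51

Ksp = 10^(−8.35) = 4.467×10^-9
Ω = [Ca²⁺][CO3²⁻]/Ksp = (1.50×10^-3)(0.00451×10^-3) / 4.467×10^-9 = 1.51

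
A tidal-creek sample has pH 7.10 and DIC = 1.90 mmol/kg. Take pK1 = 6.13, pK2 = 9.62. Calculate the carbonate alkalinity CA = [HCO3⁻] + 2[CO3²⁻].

CA = 1.72 mmol/kg

CA = [HCO3⁻] + 2[CO3²⁻] = (α₁ + 2α₂)·DIC
At pH 7.10: [H⁺]/K1 = 10^-0.97 = 0.10715, K2/[H⁺] = 10^-2.52 = 0.0030200
α₁ = 1/(1 + 0.10715 + 0.0030200) = 1/1.1102 = 0.9008; α₂ = α₁·K2/[H⁺] = 0.002720
α₁ + 2α₂ = 0.9062
CA = 0.9062 × 1.90 = 1.72 mmol/kg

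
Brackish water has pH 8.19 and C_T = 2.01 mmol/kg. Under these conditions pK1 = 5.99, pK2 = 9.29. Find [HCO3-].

[HCO3⁻] = 1.85 mmol/kg

α₁ = 1 / (1 + [H⁺]/K1 + K2/[H⁺]) = 1 / (1 + 10^-2.20 + 10^-1.10)
   = 1 / (1 + 0.0063096 + 0.079433) = 1/1.0857 = 0.9210
[HCO3⁻] = α₁ × DIC = 0.9210 × 2.01 = 1.85 mmol/kg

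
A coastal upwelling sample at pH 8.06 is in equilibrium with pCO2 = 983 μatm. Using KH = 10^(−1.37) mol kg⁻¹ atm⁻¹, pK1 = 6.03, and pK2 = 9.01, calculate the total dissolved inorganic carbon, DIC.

DIC = 5.04 mmol/kg

[CO2*] = KH · pCO2 = 10^(−1.37) × 983×10^-6 = 4.193×10^-5 mol/kg
α₀ = 1/(1 + K1/[H⁺] + K1K2/[H⁺]²) = 1/(1 + 10^+2.03 + 10^+1.08) = 0.008321
DIC = [CO2*]/α₀ = 4.193×10^-5 / 0.008321 = 5.04 mmol/kg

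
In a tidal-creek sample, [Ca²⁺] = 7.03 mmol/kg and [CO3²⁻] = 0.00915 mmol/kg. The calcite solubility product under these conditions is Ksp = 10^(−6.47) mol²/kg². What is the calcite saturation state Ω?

Ω = 0.190

Ksp = 10^(−6.47) = 3.388×10^-7
Ω = [Ca²⁺][CO3²⁻]/Ksp = (7.03×10^-3)(0.00915×10^-3) / 3.388×10^-7 = 0.190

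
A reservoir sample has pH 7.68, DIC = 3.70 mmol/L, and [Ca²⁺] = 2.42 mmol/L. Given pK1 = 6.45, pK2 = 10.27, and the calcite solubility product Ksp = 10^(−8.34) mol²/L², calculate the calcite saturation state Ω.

α₂ = 1 / (1 + [H⁺]/K2 + [H⁺]²/(K1K2)) = 1 / (1 + 10^+2.59 + 10^+1.36)
   = 1 / (1 + 389.05 + 22.909) = 1/412.95 = 0.002422
[CO3²⁻] = α₂ × DIC = 0.002422 × 3.70 = 0.008960 mmol/L = 8.960 μmol/L
Ksp = 10^(−8.34) = 4.571×10^-9
Ω = [Ca²⁺][CO3²⁻]/Ksp = (2.42×10^-3)(8.960×10^-6) / 4.571×10^-9 = 4.74

Ω = 4.74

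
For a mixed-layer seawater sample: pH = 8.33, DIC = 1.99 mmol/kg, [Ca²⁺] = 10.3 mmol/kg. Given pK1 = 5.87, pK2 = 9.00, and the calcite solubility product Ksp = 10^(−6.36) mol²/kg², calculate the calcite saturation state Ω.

Ω = 8.25

α₂ = 1 / (1 + [H⁺]/K2 + [H⁺]²/(K1K2)) = 1 / (1 + 10^+0.67 + 10^-1.79)
   = 1 / (1 + 4.6774 + 0.016218) = 1/5.6936 = 0.1756
[CO3²⁻] = α₂ × DIC = 0.1756 × 1.99 = 0.3495 mmol/kg
Ksp = 10^(−6.36) = 4.365×10^-7
Ω = [Ca²⁺][CO3²⁻]/Ksp = (10.3×10^-3)(3.495×10^-4) / 4.365×10^-7 = 8.25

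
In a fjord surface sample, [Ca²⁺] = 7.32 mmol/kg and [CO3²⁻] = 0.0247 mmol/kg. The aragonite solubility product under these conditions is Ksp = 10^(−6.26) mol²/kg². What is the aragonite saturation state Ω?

Ksp = 10^(−6.26) = 5.495×10^-7
Ω = [Ca²⁺][CO3²⁻]/Ksp = (7.32×10^-3)(0.0247×10^-3) / 5.495×10^-7 = 0.329

Ω = 0.329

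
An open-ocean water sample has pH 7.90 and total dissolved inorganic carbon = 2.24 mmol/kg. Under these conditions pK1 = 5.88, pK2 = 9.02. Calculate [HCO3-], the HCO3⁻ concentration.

[HCO3⁻] = 2.06 mmol/kg

α₁ = 1 / (1 + [H⁺]/K1 + K2/[H⁺]) = 1 / (1 + 10^-2.02 + 10^-1.12)
   = 1 / (1 + 0.0095499 + 0.075858) = 1/1.0854 = 0.9213
[HCO3⁻] = α₁ × DIC = 0.9213 × 2.24 = 2.06 mmol/kg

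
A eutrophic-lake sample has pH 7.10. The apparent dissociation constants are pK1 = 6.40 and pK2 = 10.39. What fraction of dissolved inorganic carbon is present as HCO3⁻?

α₁ = 0.833

α₁ = 1 / (1 + [H⁺]/K1 + K2/[H⁺]) = 1 / (1 + 10^-0.70 + 10^-3.29)
   = 1 / (1 + 0.19953 + 0.00051286) = 1/1.2000 = 0.8333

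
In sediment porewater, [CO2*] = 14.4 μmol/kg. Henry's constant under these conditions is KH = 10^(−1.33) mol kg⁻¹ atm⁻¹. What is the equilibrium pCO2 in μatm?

pCO2 = 308 μatm

KH = 10^(−1.33) = 4.677×10^-2 mol kg⁻¹ atm⁻¹
pCO2 = [CO2*]/KH = 14.4×10^-6 / 4.677×10^-2 = 3.08×10^-4 atm = 308 μatm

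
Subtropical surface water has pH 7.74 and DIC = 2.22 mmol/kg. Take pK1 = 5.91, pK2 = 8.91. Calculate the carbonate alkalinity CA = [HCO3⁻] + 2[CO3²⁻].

CA = 2.33 mmol/kg

CA = [HCO3⁻] + 2[CO3²⁻] = (α₁ + 2α₂)·DIC
At pH 7.74: [H⁺]/K1 = 10^-1.83 = 0.014791, K2/[H⁺] = 10^-1.17 = 0.067608
α₁ = 1/(1 + 0.014791 + 0.067608) = 1/1.0824 = 0.9239; α₂ = α₁·K2/[H⁺] = 0.06246
α₁ + 2α₂ = 1.0488
CA = 1.0488 × 2.22 = 2.33 mmol/kg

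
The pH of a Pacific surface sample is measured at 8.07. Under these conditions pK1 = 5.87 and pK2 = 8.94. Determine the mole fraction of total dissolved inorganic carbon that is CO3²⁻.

α₂ = 1 / (1 + [H⁺]/K2 + [H⁺]²/(K1K2)) = 1 / (1 + 10^+0.87 + 10^-1.33)
   = 1 / (1 + 7.4131 + 0.046774) = 1/8.4599 = 0.1182

α₂ = 0.118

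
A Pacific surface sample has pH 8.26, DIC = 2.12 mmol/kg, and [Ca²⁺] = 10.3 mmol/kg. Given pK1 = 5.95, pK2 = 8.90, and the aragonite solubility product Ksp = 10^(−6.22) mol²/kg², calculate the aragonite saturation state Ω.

Ω = 6.73

α₂ = 1 / (1 + [H⁺]/K2 + [H⁺]²/(K1K2)) = 1 / (1 + 10^+0.64 + 10^-1.67)
   = 1 / (1 + 4.3652 + 0.021380) = 1/5.3865 = 0.1856
[CO3²⁻] = α₂ × DIC = 0.1856 × 2.12 = 0.3936 mmol/kg
Ksp = 10^(−6.22) = 6.026×10^-7
Ω = [Ca²⁺][CO3²⁻]/Ksp = (10.3×10^-3)(3.936×10^-4) / 6.026×10^-7 = 6.73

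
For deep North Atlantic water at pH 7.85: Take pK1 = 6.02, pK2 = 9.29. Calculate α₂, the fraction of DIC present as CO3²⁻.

α₂ = 0.0345

α₂ = 1 / (1 + [H⁺]/K2 + [H⁺]²/(K1K2)) = 1 / (1 + 10^+1.44 + 10^-0.39)
   = 1 / (1 + 27.542 + 0.40738) = 1/28.950 = 0.03454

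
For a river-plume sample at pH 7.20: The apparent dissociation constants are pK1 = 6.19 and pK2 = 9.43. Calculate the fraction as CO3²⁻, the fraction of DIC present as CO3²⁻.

α₂ = 0.00534

α₂ = 1 / (1 + [H⁺]/K2 + [H⁺]²/(K1K2)) = 1 / (1 + 10^+2.23 + 10^+1.22)
   = 1 / (1 + 169.82 + 16.596) = 1/187.42 = 0.005336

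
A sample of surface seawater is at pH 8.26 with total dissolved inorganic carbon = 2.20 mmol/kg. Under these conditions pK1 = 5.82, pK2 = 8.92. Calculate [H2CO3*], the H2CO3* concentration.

[CO2*] = 6.53 μmol/kg

α₀ = 1 / (1 + K1/[H⁺] + K1K2/[H⁺]²) = 1 / (1 + 10^+2.44 + 10^+1.78)
   = 1 / (1 + 275.42 + 60.256) = 1/336.68 = 0.002970
[CO2*] = α₀ × DIC = 0.002970 × 2.20 = 0.00653 mmol/kg = 6.53 μmol/kg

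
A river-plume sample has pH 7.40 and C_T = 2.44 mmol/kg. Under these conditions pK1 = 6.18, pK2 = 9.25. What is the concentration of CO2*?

α₀ = 1 / (1 + K1/[H⁺] + K1K2/[H⁺]²) = 1 / (1 + 10^+1.22 + 10^-0.63)
   = 1 / (1 + 16.596 + 0.23442) = 1/17.830 = 0.05608
[CO2*] = α₀ × DIC = 0.05608 × 2.44 = 0.137 mmol/kg

[CO2*] = 0.137 mmol/kg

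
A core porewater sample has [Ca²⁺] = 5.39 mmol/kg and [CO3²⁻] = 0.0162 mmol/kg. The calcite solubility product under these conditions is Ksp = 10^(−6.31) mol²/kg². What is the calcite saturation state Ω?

Ω = 0.178

Ksp = 10^(−6.31) = 4.898×10^-7
Ω = [Ca²⁺][CO3²⁻]/Ksp = (5.39×10^-3)(0.0162×10^-3) / 4.898×10^-7 = 0.178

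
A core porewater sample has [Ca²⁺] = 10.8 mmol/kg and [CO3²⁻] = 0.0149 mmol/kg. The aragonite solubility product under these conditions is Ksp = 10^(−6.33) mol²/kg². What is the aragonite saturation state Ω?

Ω = 0.344

Ksp = 10^(−6.33) = 4.677×10^-7
Ω = [Ca²⁺][CO3²⁻]/Ksp = (10.8×10^-3)(0.0149×10^-3) / 4.677×10^-7 = 0.344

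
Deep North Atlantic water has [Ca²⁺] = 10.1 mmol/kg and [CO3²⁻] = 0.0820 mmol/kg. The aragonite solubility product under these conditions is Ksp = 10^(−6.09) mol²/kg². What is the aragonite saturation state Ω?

Ω = 1.02

Ksp = 10^(−6.09) = 8.128×10^-7
Ω = [Ca²⁺][CO3²⁻]/Ksp = (10.1×10^-3)(0.0820×10^-3) / 8.128×10^-7 = 1.02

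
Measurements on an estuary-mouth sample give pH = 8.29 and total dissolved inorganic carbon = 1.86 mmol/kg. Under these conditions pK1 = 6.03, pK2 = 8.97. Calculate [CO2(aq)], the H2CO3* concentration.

[CO2*] = 8.42 μmol/kg

α₀ = 1 / (1 + K1/[H⁺] + K1K2/[H⁺]²) = 1 / (1 + 10^+2.26 + 10^+1.58)
   = 1 / (1 + 181.97 + 38.019) = 1/220.99 = 0.004525
[CO2*] = α₀ × DIC = 0.004525 × 1.86 = 0.00842 mmol/kg = 8.42 μmol/kg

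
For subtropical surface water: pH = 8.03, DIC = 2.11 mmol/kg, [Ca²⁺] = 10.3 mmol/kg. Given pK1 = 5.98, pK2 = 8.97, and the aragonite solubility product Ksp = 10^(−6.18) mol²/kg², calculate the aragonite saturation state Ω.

Ω = 3.36

α₂ = 1 / (1 + [H⁺]/K2 + [H⁺]²/(K1K2)) = 1 / (1 + 10^+0.94 + 10^-1.11)
   = 1 / (1 + 8.7096 + 0.077625) = 1/9.7873 = 0.1022
[CO3²⁻] = α₂ × DIC = 0.1022 × 2.11 = 0.2156 mmol/kg
Ksp = 10^(−6.18) = 6.607×10^-7
Ω = [Ca²⁺][CO3²⁻]/Ksp = (10.3×10^-3)(2.156×10^-4) / 6.607×10^-7 = 3.36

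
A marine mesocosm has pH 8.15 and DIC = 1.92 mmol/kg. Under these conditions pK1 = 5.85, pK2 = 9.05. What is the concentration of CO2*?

α₀ = 1 / (1 + K1/[H⁺] + K1K2/[H⁺]²) = 1 / (1 + 10^+2.30 + 10^+1.40)
   = 1 / (1 + 199.53 + 25.119) = 1/225.65 = 0.004432
[CO2*] = α₀ × DIC = 0.004432 × 1.92 = 0.00851 mmol/kg = 8.51 μmol/kg

[CO2*] = 8.51 μmol/kg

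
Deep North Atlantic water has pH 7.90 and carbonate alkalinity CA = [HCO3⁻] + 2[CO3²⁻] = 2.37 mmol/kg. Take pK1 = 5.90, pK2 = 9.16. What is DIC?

DIC = 2.27 mmol/kg

CA = [HCO3⁻] + 2[CO3²⁻] = (α₁ + 2α₂)·DIC
At pH 7.90: [H⁺]/K1 = 10^-2.00 = 0.010000, K2/[H⁺] = 10^-1.26 = 0.054954
α₁ = 1/(1 + 0.010000 + 0.054954) = 1/1.0650 = 0.9390; α₂ = α₁·K2/[H⁺] = 0.05160
α₁ + 2α₂ = 1.0422
DIC = CA / (α₁ + 2α₂) = 2.37 / 1.0422 = 2.27 mmol/kg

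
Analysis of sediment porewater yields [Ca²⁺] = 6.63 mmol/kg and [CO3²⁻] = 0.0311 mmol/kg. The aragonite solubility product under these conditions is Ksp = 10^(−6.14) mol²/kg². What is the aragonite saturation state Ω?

Ω = 0.285

Ksp = 10^(−6.14) = 7.244×10^-7
Ω = [Ca²⁺][CO3²⁻]/Ksp = (6.63×10^-3)(0.0311×10^-3) / 7.244×10^-7 = 0.285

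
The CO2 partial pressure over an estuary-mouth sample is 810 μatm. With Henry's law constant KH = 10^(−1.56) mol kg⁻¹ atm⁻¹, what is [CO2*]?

KH = 10^(−1.56) = 2.754×10^-2 mol kg⁻¹ atm⁻¹
[CO2*] = KH · pCO2 = 2.754×10^-2 × 810×10^-6 atm = 2.23×10^-5 mol/kg

[CO2*] = 22.3 μmol/kg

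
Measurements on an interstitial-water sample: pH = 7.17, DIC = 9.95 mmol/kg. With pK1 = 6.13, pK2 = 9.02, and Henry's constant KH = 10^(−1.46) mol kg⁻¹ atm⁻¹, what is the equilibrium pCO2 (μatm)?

α₀ = 1 / (1 + K1/[H⁺] + K1K2/[H⁺]²) = 1 / (1 + 10^+1.04 + 10^-0.81)
   = 1 / (1 + 10.965 + 0.15488) = 1/12.120 = 0.08251
[CO2*] = α₀ × DIC = 0.08251 × 9.95 = 0.8210 mmol/kg
pCO2 = [CO2*]/KH = 8.210×10^-4 / 3.467×10^-2 = 2.37×10^4 μatm

pCO2 = 2.37×10^4 μatm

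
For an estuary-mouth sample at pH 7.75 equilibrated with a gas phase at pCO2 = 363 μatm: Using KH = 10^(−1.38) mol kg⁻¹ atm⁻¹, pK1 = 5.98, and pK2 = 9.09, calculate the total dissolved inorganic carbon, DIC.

DIC = 0.947 mmol/kg

[CO2*] = KH · pCO2 = 10^(−1.38) × 363×10^-6 = 1.513×10^-5 mol/kg
α₀ = 1/(1 + K1/[H⁺] + K1K2/[H⁺]²) = 1/(1 + 10^+1.77 + 10^+0.43) = 0.01598
DIC = [CO2*]/α₀ = 1.513×10^-5 / 0.01598 = 0.947 mmol/kg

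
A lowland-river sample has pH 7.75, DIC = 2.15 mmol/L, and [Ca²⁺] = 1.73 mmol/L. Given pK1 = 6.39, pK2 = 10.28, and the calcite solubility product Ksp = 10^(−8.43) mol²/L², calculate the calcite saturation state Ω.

α₂ = 1 / (1 + [H⁺]/K2 + [H⁺]²/(K1K2)) = 1 / (1 + 10^+2.53 + 10^+1.17)
   = 1 / (1 + 338.84 + 14.791) = 1/354.64 = 0.002820
[CO3²⁻] = α₂ × DIC = 0.002820 × 2.15 = 0.006063 mmol/L = 6.063 μmol/L
Ksp = 10^(−8.43) = 3.715×10^-9
Ω = [Ca²⁺][CO3²⁻]/Ksp = (1.73×10^-3)(6.063×10^-6) / 3.715×10^-9 = 2.82

Ω = 2.82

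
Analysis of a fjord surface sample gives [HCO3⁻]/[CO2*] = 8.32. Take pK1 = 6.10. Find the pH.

pH = 7.02

From K1 = [H⁺][HCO3⁻]/[CO2*]:  pH = pK1 + log₁₀([HCO3⁻]/[CO2*])
log₁₀(8.32) = +0.920
pH = 6.10 + (+0.920) = 7.02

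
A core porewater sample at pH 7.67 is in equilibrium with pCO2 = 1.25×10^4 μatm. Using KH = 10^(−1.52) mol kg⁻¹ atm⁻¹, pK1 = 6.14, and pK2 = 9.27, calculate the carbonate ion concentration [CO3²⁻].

[CO3²⁻] = 0.321 mmol/kg

[CO2*] = KH · pCO2 = 10^(−1.52) × 1.25×10^4×10^-6 = 3.775×10^-4 mol/kg
α₀ = 1/(1 + K1/[H⁺] + K1K2/[H⁺]²) = 1/(1 + 10^+1.53 + 10^-0.07) = 0.02798
DIC = [CO2*]/α₀ = 3.775×10^-4 / 0.02798 = 13.49 mmol/kg
[CO3²⁻] = α₂·DIC; α₂ = 0.02382, so [CO3²⁻] = 0.02382 × 13.49 = 0.321 mmol/kg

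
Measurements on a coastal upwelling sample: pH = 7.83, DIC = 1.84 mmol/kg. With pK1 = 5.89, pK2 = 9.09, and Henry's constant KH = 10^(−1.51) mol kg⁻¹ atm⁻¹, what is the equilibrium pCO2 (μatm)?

pCO2 = 641 μatm

α₀ = 1 / (1 + K1/[H⁺] + K1K2/[H⁺]²) = 1 / (1 + 10^+1.94 + 10^+0.68)
   = 1 / (1 + 87.096 + 4.7863) = 1/92.883 = 0.01077
[CO2*] = α₀ × DIC = 0.01077 × 1.84 = 0.01981 mmol/kg = 19.81 μmol/kg
pCO2 = [CO2*]/KH = 1.981×10^-5 / 3.090×10^-2 = 641 μatm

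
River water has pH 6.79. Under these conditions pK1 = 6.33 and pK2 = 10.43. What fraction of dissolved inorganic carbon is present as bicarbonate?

α₁ = 0.742

α₁ = 1 / (1 + [H⁺]/K1 + K2/[H⁺]) = 1 / (1 + 10^-0.46 + 10^-3.64)
   = 1 / (1 + 0.34674 + 0.00022909) = 1/1.3470 = 0.7424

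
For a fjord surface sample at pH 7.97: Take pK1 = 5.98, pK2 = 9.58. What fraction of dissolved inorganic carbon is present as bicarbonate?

α₁ = 1 / (1 + [H⁺]/K1 + K2/[H⁺]) = 1 / (1 + 10^-1.99 + 10^-1.61)
   = 1 / (1 + 0.010233 + 0.024547) = 1/1.0348 = 0.9664

α₁ = 0.966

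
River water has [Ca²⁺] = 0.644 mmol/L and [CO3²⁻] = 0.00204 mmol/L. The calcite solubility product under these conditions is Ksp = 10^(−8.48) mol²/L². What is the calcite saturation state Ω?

Ksp = 10^(−8.48) = 3.311×10^-9
Ω = [Ca²⁺][CO3²⁻]/Ksp = (0.644×10^-3)(0.00204×10^-3) / 3.311×10^-9 = 0.397

Ω = 0.397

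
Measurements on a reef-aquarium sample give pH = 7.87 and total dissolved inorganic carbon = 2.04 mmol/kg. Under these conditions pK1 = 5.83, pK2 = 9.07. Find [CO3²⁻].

α₂ = 1 / (1 + [H⁺]/K2 + [H⁺]²/(K1K2)) = 1 / (1 + 10^+1.20 + 10^-0.84)
   = 1 / (1 + 15.849 + 0.14454) = 1/16.993 = 0.05885
[CO3²⁻] = α₂ × DIC = 0.05885 × 2.04 = 0.120 mmol/kg

[CO3²⁻] = 0.120 mmol/kg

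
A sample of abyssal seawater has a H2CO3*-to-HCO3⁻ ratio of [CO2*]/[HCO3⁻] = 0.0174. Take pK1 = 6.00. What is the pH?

pH = 7.76

From K1 = [H⁺][HCO3⁻]/[CO2*]:  pH = pK1 − log₁₀([CO2*]/[HCO3⁻])
log₁₀(0.0174) = -1.759
pH = 6.00 − (-1.759) = 7.76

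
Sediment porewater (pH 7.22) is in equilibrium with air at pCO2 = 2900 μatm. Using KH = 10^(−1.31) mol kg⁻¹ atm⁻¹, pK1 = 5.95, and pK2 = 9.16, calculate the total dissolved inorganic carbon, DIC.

DIC = 2.82 mmol/kg

[CO2*] = KH · pCO2 = 10^(−1.31) × 2900×10^-6 = 1.420×10^-4 mol/kg
α₀ = 1/(1 + K1/[H⁺] + K1K2/[H⁺]²) = 1/(1 + 10^+1.27 + 10^-0.67) = 0.05042
DIC = [CO2*]/α₀ = 1.420×10^-4 / 0.05042 = 2.82 mmol/kg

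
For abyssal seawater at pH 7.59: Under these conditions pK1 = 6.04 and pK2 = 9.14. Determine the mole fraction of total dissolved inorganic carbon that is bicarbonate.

α₁ = 1 / (1 + [H⁺]/K1 + K2/[H⁺]) = 1 / (1 + 10^-1.55 + 10^-1.55)
   = 1 / (1 + 0.028184 + 0.028184) = 1/1.0564 = 0.9466

α₁ = 0.947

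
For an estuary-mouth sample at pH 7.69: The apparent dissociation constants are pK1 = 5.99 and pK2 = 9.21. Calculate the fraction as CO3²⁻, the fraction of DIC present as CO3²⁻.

α₂ = 0.0288

α₂ = 1 / (1 + [H⁺]/K2 + [H⁺]²/(K1K2)) = 1 / (1 + 10^+1.52 + 10^-0.18)
   = 1 / (1 + 33.113 + 0.66069) = 1/34.774 = 0.02876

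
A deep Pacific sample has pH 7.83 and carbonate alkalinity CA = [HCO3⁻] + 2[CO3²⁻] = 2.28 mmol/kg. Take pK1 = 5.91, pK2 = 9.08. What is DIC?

CA = [HCO3⁻] + 2[CO3²⁻] = (α₁ + 2α₂)·DIC
At pH 7.83: [H⁺]/K1 = 10^-1.92 = 0.012023, K2/[H⁺] = 10^-1.25 = 0.056234
α₁ = 1/(1 + 0.012023 + 0.056234) = 1/1.0683 = 0.9361; α₂ = α₁·K2/[H⁺] = 0.05264
α₁ + 2α₂ = 1.0414
DIC = CA / (α₁ + 2α₂) = 2.28 / 1.0414 = 2.19 mmol/kg

DIC = 2.19 mmol/kg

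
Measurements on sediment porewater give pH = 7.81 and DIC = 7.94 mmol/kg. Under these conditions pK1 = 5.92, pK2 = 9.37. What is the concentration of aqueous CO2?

α₀ = 1 / (1 + K1/[H⁺] + K1K2/[H⁺]²) = 1 / (1 + 10^+1.89 + 10^+0.33)
   = 1 / (1 + 77.625 + 2.1380) = 1/80.763 = 0.01238
[CO2*] = α₀ × DIC = 0.01238 × 7.94 = 0.0983 mmol/kg

[CO2*] = 0.0983 mmol/kg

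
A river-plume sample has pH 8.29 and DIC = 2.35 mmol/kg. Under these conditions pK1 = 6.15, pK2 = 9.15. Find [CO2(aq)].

[CO2*] = 14.9 μmol/kg

α₀ = 1 / (1 + K1/[H⁺] + K1K2/[H⁺]²) = 1 / (1 + 10^+2.14 + 10^+1.28)
   = 1 / (1 + 138.04 + 19.055) = 1/158.09 = 0.006325
[CO2*] = α₀ × DIC = 0.006325 × 2.35 = 0.0149 mmol/kg = 14.9 μmol/kg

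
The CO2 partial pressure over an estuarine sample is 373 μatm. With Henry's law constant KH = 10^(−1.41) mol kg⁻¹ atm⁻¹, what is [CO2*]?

KH = 10^(−1.41) = 3.890×10^-2 mol kg⁻¹ atm⁻¹
[CO2*] = KH · pCO2 = 3.890×10^-2 × 373×10^-6 atm = 1.45×10^-5 mol/kg

[CO2*] = 14.5 μmol/kg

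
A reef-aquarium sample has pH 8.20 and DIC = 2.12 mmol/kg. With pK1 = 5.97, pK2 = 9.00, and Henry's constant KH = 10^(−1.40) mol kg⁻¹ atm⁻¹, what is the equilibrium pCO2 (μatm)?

α₀ = 1 / (1 + K1/[H⁺] + K1K2/[H⁺]²) = 1 / (1 + 10^+2.23 + 10^+1.43)
   = 1 / (1 + 169.82 + 26.915) = 1/197.74 = 0.005057
[CO2*] = α₀ × DIC = 0.005057 × 2.12 = 0.01072 mmol/kg = 10.72 μmol/kg
pCO2 = [CO2*]/KH = 1.072×10^-5 / 3.981×10^-2 = 269 μatm

pCO2 = 269 μatm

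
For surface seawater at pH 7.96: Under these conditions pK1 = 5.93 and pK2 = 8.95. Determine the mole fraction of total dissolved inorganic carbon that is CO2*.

α₀ = 0.00840

α₀ = 1 / (1 + K1/[H⁺] + K1K2/[H⁺]²) = 1 / (1 + 10^+2.03 + 10^+1.04)
   = 1 / (1 + 107.15 + 10.965) = 1/119.12 = 0.008395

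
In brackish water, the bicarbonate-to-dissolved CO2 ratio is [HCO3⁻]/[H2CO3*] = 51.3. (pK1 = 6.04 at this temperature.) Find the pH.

pH = 7.75

From K1 = [H⁺][HCO3⁻]/[H2CO3*]:  pH = pK1 + log₁₀([HCO3⁻]/[H2CO3*])
log₁₀(51.3) = +1.710
pH = 6.04 + (+1.710) = 7.75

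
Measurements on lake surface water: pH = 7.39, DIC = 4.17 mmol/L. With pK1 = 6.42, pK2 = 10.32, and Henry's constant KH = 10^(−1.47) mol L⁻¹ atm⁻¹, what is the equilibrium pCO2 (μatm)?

α₀ = 1 / (1 + K1/[H⁺] + K1K2/[H⁺]²) = 1 / (1 + 10^+0.97 + 10^-1.96)
   = 1 / (1 + 9.3325 + 0.010965) = 1/10.344 = 0.09668
[CO2*] = α₀ × DIC = 0.09668 × 4.17 = 0.4032 mmol/L
pCO2 = [CO2*]/KH = 4.032×10^-4 / 3.388×10^-2 = 1.19×10^4 μatm

pCO2 = 1.19×10^4 μatm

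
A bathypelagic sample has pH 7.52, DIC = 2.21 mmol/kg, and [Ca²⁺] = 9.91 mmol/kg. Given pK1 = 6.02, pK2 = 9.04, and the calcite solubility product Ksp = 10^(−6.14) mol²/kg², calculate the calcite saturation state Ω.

Ω = 0.860

α₂ = 1 / (1 + [H⁺]/K2 + [H⁺]²/(K1K2)) = 1 / (1 + 10^+1.52 + 10^+0.02)
   = 1 / (1 + 33.113 + 1.0471) = 1/35.160 = 0.02844
[CO3²⁻] = α₂ × DIC = 0.02844 × 2.21 = 0.06286 mmol/kg
Ksp = 10^(−6.14) = 7.244×10^-7
Ω = [Ca²⁺][CO3²⁻]/Ksp = (9.91×10^-3)(6.286×10^-5) / 7.244×10^-7 = 0.860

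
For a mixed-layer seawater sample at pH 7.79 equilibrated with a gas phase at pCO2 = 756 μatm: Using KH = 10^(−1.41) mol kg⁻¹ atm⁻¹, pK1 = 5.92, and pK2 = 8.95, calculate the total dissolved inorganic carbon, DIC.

[CO2*] = KH · pCO2 = 10^(−1.41) × 756×10^-6 = 2.941×10^-5 mol/kg
α₀ = 1/(1 + K1/[H⁺] + K1K2/[H⁺]²) = 1/(1 + 10^+1.87 + 10^+0.71) = 0.01246
DIC = [CO2*]/α₀ = 2.941×10^-5 / 0.01246 = 2.36 mmol/kg

DIC = 2.36 mmol/kg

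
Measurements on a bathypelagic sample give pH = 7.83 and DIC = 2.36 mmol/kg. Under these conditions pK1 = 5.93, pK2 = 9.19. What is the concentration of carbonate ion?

α₂ = 1 / (1 + [H⁺]/K2 + [H⁺]²/(K1K2)) = 1 / (1 + 10^+1.36 + 10^-0.54)
   = 1 / (1 + 22.909 + 0.28840) = 1/24.197 = 0.04133
[CO3²⁻] = α₂ × DIC = 0.04133 × 2.36 = 0.0975 mmol/kg

[CO3²⁻] = 0.0975 mmol/kg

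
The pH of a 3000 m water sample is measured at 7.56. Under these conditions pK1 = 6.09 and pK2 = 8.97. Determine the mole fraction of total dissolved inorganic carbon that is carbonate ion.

α₂ = 0.0363

α₂ = 1 / (1 + [H⁺]/K2 + [H⁺]²/(K1K2)) = 1 / (1 + 10^+1.41 + 10^-0.06)
   = 1 / (1 + 25.704 + 0.87096) = 1/27.575 = 0.03626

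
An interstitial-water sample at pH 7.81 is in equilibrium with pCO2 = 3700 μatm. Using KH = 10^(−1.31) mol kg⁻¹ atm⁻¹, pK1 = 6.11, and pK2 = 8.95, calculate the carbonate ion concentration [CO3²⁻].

[CO3²⁻] = 0.658 mmol/kg

[CO2*] = KH · pCO2 = 10^(−1.31) × 3700×10^-6 = 1.812×10^-4 mol/kg
α₀ = 1/(1 + K1/[H⁺] + K1K2/[H⁺]²) = 1/(1 + 10^+1.70 + 10^+0.56) = 0.01827
DIC = [CO2*]/α₀ = 1.812×10^-4 / 0.01827 = 9.922 mmol/kg
[CO3²⁻] = α₂·DIC; α₂ = 0.06632, so [CO3²⁻] = 0.06632 × 9.922 = 0.658 mmol/kg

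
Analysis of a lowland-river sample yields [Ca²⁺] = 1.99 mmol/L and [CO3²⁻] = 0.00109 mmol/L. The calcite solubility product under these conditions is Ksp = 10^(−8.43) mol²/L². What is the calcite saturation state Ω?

Ω = 0.584

Ksp = 10^(−8.43) = 3.715×10^-9
Ω = [Ca²⁺][CO3²⁻]/Ksp = (1.99×10^-3)(0.00109×10^-3) / 3.715×10^-9 = 0.584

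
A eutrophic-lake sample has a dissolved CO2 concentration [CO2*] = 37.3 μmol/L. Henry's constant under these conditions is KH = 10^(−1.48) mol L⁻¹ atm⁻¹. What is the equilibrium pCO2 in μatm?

pCO2 = 1130 μatm

KH = 10^(−1.48) = 3.311×10^-2 mol L⁻¹ atm⁻¹
pCO2 = [CO2*]/KH = 37.3×10^-6 / 3.311×10^-2 = 1.13×10^-3 atm = 1130 μatm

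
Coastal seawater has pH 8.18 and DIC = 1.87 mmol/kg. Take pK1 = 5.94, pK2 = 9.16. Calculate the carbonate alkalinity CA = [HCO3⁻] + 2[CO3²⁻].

CA = [HCO3⁻] + 2[CO3²⁻] = (α₁ + 2α₂)·DIC
At pH 8.18: [H⁺]/K1 = 10^-2.24 = 0.0057544, K2/[H⁺] = 10^-0.98 = 0.10471
α₁ = 1/(1 + 0.0057544 + 0.10471) = 1/1.1105 = 0.9005; α₂ = α₁·K2/[H⁺] = 0.09430
α₁ + 2α₂ = 1.0891
CA = 1.0891 × 1.87 = 2.04 mmol/kg

CA = 2.04 mmol/kg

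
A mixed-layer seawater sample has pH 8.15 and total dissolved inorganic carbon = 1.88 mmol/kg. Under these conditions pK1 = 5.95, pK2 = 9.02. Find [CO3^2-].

[CO3²⁻] = 0.222 mmol/kg

α₂ = 1 / (1 + [H⁺]/K2 + [H⁺]²/(K1K2)) = 1 / (1 + 10^+0.87 + 10^-1.33)
   = 1 / (1 + 7.4131 + 0.046774) = 1/8.4599 = 0.1182
[CO3²⁻] = α₂ × DIC = 0.1182 × 1.88 = 0.222 mmol/kg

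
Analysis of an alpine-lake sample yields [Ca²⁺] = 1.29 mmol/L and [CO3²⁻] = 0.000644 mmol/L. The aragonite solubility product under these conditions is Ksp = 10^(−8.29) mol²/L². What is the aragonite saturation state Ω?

Ω = 0.162

Ksp = 10^(−8.29) = 5.129×10^-9
Ω = [Ca²⁺][CO3²⁻]/Ksp = (1.29×10^-3)(0.000644×10^-3) / 5.129×10^-9 = 0.162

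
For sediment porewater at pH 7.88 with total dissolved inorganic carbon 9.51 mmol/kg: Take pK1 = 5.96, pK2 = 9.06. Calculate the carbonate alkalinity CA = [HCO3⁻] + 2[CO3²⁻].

CA = 9.99 mmol/kg

CA = [HCO3⁻] + 2[CO3²⁻] = (α₁ + 2α₂)·DIC
At pH 7.88: [H⁺]/K1 = 10^-1.92 = 0.012023, K2/[H⁺] = 10^-1.18 = 0.066069
α₁ = 1/(1 + 0.012023 + 0.066069) = 1/1.0781 = 0.9276; α₂ = α₁·K2/[H⁺] = 0.06128
α₁ + 2α₂ = 1.0501
CA = 1.0501 × 9.51 = 9.99 mmol/kg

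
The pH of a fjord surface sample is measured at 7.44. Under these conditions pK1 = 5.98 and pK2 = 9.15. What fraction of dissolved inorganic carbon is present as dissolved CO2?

α₀ = 0.0329

α₀ = 1 / (1 + K1/[H⁺] + K1K2/[H⁺]²) = 1 / (1 + 10^+1.46 + 10^-0.25)
   = 1 / (1 + 28.840 + 0.56234) = 1/30.403 = 0.03289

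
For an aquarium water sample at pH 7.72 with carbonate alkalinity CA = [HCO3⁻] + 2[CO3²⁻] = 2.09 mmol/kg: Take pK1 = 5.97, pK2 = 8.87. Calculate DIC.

CA = [HCO3⁻] + 2[CO3²⁻] = (α₁ + 2α₂)·DIC
At pH 7.72: [H⁺]/K1 = 10^-1.75 = 0.017783, K2/[H⁺] = 10^-1.15 = 0.070795
α₁ = 1/(1 + 0.017783 + 0.070795) = 1/1.0886 = 0.9186; α₂ = α₁·K2/[H⁺] = 0.06503
α₁ + 2α₂ = 1.0487
DIC = CA / (α₁ + 2α₂) = 2.09 / 1.0487 = 1.99 mmol/kg

DIC = 1.99 mmol/kg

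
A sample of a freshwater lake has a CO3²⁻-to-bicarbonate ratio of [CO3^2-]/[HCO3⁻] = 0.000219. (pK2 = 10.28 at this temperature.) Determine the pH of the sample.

pH = 6.62

From K2 = [H⁺][CO3^2-]/[HCO3⁻]:  pH = pK2 + log₁₀([CO3^2-]/[HCO3⁻])
log₁₀(0.000219) = -3.660
pH = 10.28 + (-3.660) = 6.62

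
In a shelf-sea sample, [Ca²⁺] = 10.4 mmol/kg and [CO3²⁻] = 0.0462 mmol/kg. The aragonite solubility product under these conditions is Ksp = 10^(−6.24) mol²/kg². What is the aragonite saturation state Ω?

Ω = 0.835

Ksp = 10^(−6.24) = 5.754×10^-7
Ω = [Ca²⁺][CO3²⁻]/Ksp = (10.4×10^-3)(0.0462×10^-3) / 5.754×10^-7 = 0.835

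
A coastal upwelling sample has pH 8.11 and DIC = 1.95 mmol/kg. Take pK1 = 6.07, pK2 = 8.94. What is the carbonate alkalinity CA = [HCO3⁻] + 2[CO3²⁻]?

CA = 2.18 mmol/kg

CA = [HCO3⁻] + 2[CO3²⁻] = (α₁ + 2α₂)·DIC
At pH 8.11: [H⁺]/K1 = 10^-2.04 = 0.0091201, K2/[H⁺] = 10^-0.83 = 0.14791
α₁ = 1/(1 + 0.0091201 + 0.14791) = 1/1.1570 = 0.8643; α₂ = α₁·K2/[H⁺] = 0.1278
α₁ + 2α₂ = 1.1200
CA = 1.1200 × 1.95 = 2.18 mmol/kg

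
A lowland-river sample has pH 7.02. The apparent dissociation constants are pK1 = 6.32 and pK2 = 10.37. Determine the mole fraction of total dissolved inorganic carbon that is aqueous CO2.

α₀ = 0.166

α₀ = 1 / (1 + K1/[H⁺] + K1K2/[H⁺]²) = 1 / (1 + 10^+0.70 + 10^-2.65)
   = 1 / (1 + 5.0119 + 0.0022387) = 1/6.0141 = 0.1663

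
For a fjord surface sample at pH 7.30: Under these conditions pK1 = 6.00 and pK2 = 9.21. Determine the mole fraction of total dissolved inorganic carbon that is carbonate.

α₂ = 0.0116

α₂ = 1 / (1 + [H⁺]/K2 + [H⁺]²/(K1K2)) = 1 / (1 + 10^+1.91 + 10^+0.61)
   = 1 / (1 + 81.283 + 4.0738) = 1/86.357 = 0.01158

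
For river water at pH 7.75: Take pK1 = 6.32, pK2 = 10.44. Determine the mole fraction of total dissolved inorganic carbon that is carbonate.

α₂ = 1 / (1 + [H⁺]/K2 + [H⁺]²/(K1K2)) = 1 / (1 + 10^+2.69 + 10^+1.26)
   = 1 / (1 + 489.78 + 18.197) = 1/508.98 = 0.001965

α₂ = 0.00196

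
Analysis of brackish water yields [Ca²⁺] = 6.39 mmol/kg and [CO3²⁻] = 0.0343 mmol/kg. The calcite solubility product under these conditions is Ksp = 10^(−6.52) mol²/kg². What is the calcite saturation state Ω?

Ksp = 10^(−6.52) = 3.020×10^-7
Ω = [Ca²⁺][CO3²⁻]/Ksp = (6.39×10^-3)(0.0343×10^-3) / 3.020×10^-7 = 0.726

Ω = 0.726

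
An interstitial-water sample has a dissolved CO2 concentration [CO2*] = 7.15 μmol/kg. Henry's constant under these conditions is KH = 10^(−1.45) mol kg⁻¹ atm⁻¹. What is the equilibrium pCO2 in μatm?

pCO2 = 202 μatm

KH = 10^(−1.45) = 3.548×10^-2 mol kg⁻¹ atm⁻¹
pCO2 = [CO2*]/KH = 7.15×10^-6 / 3.548×10^-2 = 2.02×10^-4 atm = 202 μatm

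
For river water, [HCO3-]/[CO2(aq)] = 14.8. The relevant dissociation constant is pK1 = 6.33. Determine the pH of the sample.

pH = 7.50

From K1 = [H⁺][HCO3-]/[CO2(aq)]:  pH = pK1 + log₁₀([HCO3-]/[CO2(aq)])
log₁₀(14.8) = +1.170
pH = 6.33 + (+1.170) = 7.50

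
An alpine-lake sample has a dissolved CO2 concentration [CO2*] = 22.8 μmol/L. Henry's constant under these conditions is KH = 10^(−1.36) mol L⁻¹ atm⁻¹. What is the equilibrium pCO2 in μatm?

KH = 10^(−1.36) = 4.365×10^-2 mol L⁻¹ atm⁻¹
pCO2 = [CO2*]/KH = 22.8×10^-6 / 4.365×10^-2 = 5.22×10^-4 atm = 522 μatm

pCO2 = 522 μatm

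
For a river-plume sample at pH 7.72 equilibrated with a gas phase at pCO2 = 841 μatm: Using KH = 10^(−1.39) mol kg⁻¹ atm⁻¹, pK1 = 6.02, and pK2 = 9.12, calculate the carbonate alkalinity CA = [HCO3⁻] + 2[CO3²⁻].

CA = 1.85 mmol/kg

[CO2*] = KH · pCO2 = 10^(−1.39) × 841×10^-6 = 3.426×10^-5 mol/kg
α₀ = 1/(1 + K1/[H⁺] + K1K2/[H⁺]²) = 1/(1 + 10^+1.70 + 10^+0.30) = 0.01883
DIC = [CO2*]/α₀ = 3.426×10^-5 / 0.01883 = 1.820 mmol/kg
CA = (α₁ + 2α₂)·DIC = (0.9436 + 2×0.03757) × 1.820 = 1.85 mmol/kg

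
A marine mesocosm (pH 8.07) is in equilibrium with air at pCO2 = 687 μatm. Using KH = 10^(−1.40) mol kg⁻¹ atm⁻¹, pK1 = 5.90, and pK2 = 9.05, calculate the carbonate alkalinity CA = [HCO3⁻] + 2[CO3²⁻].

CA = 4.89 mmol/kg

[CO2*] = KH · pCO2 = 10^(−1.40) × 687×10^-6 = 2.735×10^-5 mol/kg
α₀ = 1/(1 + K1/[H⁺] + K1K2/[H⁺]²) = 1/(1 + 10^+2.17 + 10^+1.19) = 0.006083
DIC = [CO2*]/α₀ = 2.735×10^-5 / 0.006083 = 4.496 mmol/kg
CA = (α₁ + 2α₂)·DIC = (0.8997 + 2×0.09421) × 4.496 = 4.89 mmol/kg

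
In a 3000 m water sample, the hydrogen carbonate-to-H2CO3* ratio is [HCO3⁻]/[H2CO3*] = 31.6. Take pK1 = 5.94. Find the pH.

From K1 = [H⁺][HCO3⁻]/[H2CO3*]:  pH = pK1 + log₁₀([HCO3⁻]/[H2CO3*])
log₁₀(31.6) = +1.500
pH = 5.94 + (+1.500) = 7.44

pH = 7.44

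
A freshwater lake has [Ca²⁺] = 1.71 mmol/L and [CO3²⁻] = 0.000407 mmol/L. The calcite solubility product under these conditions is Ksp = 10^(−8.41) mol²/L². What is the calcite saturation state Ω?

Ω = 0.179

Ksp = 10^(−8.41) = 3.890×10^-9
Ω = [Ca²⁺][CO3²⁻]/Ksp = (1.71×10^-3)(0.000407×10^-3) / 3.890×10^-9 = 0.179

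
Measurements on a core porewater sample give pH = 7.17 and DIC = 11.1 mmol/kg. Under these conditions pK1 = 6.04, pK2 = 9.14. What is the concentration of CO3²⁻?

[CO3²⁻] = 0.110 mmol/kg

α₂ = 1 / (1 + [H⁺]/K2 + [H⁺]²/(K1K2)) = 1 / (1 + 10^+1.97 + 10^+0.84)
   = 1 / (1 + 93.325 + 6.9183) = 1/101.24 = 0.009877
[CO3²⁻] = α₂ × DIC = 0.009877 × 11.1 = 0.110 mmol/kg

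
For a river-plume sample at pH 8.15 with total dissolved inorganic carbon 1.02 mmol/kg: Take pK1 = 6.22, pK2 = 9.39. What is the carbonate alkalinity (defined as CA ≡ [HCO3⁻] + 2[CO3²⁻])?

CA = [HCO3⁻] + 2[CO3²⁻] = (α₁ + 2α₂)·DIC
At pH 8.15: [H⁺]/K1 = 10^-1.93 = 0.011749, K2/[H⁺] = 10^-1.24 = 0.057544
α₁ = 1/(1 + 0.011749 + 0.057544) = 1/1.0693 = 0.9352; α₂ = α₁·K2/[H⁺] = 0.05381
α₁ + 2α₂ = 1.0428
CA = 1.0428 × 1.02 = 1.06 mmol/kg

CA = 1.06 mmol/kg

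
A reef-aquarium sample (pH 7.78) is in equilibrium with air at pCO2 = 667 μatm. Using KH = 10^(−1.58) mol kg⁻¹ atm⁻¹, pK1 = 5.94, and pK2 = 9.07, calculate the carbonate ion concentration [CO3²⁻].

[CO3²⁻] = 0.0622 mmol/kg

[CO2*] = KH · pCO2 = 10^(−1.58) × 667×10^-6 = 1.754×10^-5 mol/kg
α₀ = 1/(1 + K1/[H⁺] + K1K2/[H⁺]²) = 1/(1 + 10^+1.84 + 10^+0.55) = 0.01356
DIC = [CO2*]/α₀ = 1.754×10^-5 / 0.01356 = 1.294 mmol/kg
[CO3²⁻] = α₂·DIC; α₂ = 0.04812, so [CO3²⁻] = 0.04812 × 1.294 = 0.0622 mmol/kg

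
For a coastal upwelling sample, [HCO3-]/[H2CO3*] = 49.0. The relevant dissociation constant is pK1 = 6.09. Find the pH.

pH = 7.78

From K1 = [H⁺][HCO3-]/[H2CO3*]:  pH = pK1 + log₁₀([HCO3-]/[H2CO3*])
log₁₀(49.0) = +1.690
pH = 6.09 + (+1.690) = 7.78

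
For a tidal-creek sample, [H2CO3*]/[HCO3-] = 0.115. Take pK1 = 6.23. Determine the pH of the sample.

From K1 = [H⁺][HCO3-]/[H2CO3*]:  pH = pK1 − log₁₀([H2CO3*]/[HCO3-])
log₁₀(0.115) = -0.939
pH = 6.23 − (-0.939) = 7.17

pH = 7.17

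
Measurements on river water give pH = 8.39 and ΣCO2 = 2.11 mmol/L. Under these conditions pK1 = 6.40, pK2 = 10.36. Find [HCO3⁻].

[HCO3⁻] = 2.07 mmol/L

α₁ = 1 / (1 + [H⁺]/K1 + K2/[H⁺]) = 1 / (1 + 10^-1.99 + 10^-1.97)
   = 1 / (1 + 0.010233 + 0.010715) = 1/1.0209 = 0.9795
[HCO3⁻] = α₁ × DIC = 0.9795 × 2.11 = 2.07 mmol/L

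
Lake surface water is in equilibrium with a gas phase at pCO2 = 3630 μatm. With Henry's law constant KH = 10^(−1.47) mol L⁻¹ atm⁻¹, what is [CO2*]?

[CO2*] = 123 μmol/L

KH = 10^(−1.47) = 3.388×10^-2 mol L⁻¹ atm⁻¹
[CO2*] = KH · pCO2 = 3.388×10^-2 × 3630×10^-6 atm = 1.23×10^-4 mol/L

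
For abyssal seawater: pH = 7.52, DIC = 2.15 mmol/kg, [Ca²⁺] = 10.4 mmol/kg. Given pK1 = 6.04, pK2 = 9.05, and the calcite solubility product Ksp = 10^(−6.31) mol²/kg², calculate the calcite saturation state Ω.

Ω = 1.27

α₂ = 1 / (1 + [H⁺]/K2 + [H⁺]²/(K1K2)) = 1 / (1 + 10^+1.53 + 10^+0.05)
   = 1 / (1 + 33.884 + 1.1220) = 1/36.006 = 0.02777
[CO3²⁻] = α₂ × DIC = 0.02777 × 2.15 = 0.05971 mmol/kg
Ksp = 10^(−6.31) = 4.898×10^-7
Ω = [Ca²⁺][CO3²⁻]/Ksp = (10.4×10^-3)(5.971×10^-5) / 4.898×10^-7 = 1.27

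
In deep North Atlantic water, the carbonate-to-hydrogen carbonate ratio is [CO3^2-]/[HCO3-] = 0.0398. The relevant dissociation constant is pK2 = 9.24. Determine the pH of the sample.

From K2 = [H⁺][CO3^2-]/[HCO3-]:  pH = pK2 + log₁₀([CO3^2-]/[HCO3-])
log₁₀(0.0398) = -1.400
pH = 9.24 + (-1.400) = 7.84

pH = 7.84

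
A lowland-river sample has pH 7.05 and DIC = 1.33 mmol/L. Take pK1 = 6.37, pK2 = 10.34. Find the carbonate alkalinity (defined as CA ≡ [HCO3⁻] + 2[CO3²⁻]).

CA = 1.10 mmol/L

CA = [HCO3⁻] + 2[CO3²⁻] = (α₁ + 2α₂)·DIC
At pH 7.05: [H⁺]/K1 = 10^-0.68 = 0.20893, K2/[H⁺] = 10^-3.29 = 0.00051286
α₁ = 1/(1 + 0.20893 + 0.00051286) = 1/1.2094 = 0.8268; α₂ = α₁·K2/[H⁺] = 0.0004240
α₁ + 2α₂ = 0.8277
CA = 0.8277 × 1.33 = 1.10 mmol/L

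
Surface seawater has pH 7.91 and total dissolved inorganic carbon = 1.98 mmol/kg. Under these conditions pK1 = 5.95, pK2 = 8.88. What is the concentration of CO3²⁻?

α₂ = 1 / (1 + [H⁺]/K2 + [H⁺]²/(K1K2)) = 1 / (1 + 10^+0.97 + 10^-0.99)
   = 1 / (1 + 9.3325 + 0.10233) = 1/10.435 = 0.09583
[CO3²⁻] = α₂ × DIC = 0.09583 × 1.98 = 0.190 mmol/kg

[CO3²⁻] = 0.190 mmol/kg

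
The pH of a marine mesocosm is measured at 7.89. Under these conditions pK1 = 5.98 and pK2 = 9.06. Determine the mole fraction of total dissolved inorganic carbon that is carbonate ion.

α₂ = 1 / (1 + [H⁺]/K2 + [H⁺]²/(K1K2)) = 1 / (1 + 10^+1.17 + 10^-0.74)
   = 1 / (1 + 14.791 + 0.18197) = 1/15.973 = 0.06261

α₂ = 0.0626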